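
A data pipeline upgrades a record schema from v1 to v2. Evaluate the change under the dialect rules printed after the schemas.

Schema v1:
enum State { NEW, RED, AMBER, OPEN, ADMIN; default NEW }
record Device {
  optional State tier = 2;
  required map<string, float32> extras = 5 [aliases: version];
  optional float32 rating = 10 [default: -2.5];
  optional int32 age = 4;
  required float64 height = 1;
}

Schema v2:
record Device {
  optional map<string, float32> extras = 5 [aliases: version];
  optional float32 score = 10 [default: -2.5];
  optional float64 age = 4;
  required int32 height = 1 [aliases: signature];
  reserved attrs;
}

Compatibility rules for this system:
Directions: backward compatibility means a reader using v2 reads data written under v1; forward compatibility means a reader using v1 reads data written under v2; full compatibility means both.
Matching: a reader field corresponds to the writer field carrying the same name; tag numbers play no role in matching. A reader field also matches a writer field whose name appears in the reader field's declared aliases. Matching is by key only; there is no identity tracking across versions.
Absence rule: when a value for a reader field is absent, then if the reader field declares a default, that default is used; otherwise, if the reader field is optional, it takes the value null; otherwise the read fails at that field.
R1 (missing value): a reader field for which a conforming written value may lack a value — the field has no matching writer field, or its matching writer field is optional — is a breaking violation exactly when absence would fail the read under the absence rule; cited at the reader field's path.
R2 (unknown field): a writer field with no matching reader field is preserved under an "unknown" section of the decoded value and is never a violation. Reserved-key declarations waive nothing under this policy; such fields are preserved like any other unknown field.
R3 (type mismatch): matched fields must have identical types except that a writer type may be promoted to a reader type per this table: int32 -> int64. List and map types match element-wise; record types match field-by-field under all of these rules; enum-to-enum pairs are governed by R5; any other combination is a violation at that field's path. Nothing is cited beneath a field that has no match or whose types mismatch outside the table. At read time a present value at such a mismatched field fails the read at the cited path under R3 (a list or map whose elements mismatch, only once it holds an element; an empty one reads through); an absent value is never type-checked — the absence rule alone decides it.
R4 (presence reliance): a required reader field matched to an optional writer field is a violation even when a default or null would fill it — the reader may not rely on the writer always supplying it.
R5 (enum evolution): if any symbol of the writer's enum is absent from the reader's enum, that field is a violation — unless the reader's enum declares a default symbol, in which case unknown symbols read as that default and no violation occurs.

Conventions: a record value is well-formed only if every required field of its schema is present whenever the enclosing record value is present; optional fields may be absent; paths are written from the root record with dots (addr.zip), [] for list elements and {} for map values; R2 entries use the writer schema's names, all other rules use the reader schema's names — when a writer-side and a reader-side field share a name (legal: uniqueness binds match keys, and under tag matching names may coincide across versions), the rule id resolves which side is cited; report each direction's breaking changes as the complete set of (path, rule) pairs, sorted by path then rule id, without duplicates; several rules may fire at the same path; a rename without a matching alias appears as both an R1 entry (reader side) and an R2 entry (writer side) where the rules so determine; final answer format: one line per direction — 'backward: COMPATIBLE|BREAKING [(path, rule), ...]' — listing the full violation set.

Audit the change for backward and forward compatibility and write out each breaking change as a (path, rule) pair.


each type pair in Device: writer, then reader
checking backward for Device: reader v2 against writer v1:
  extras <- extras (map<string, float32> -> map<string, float32>, writer required)
  no writer field matches reader score
  age <- age (int32 -> float64, writer optional)
  height <- height (float64 -> int32, writer required)
  writer tier: unknown to reader
  writer rating: unknown to reader
  rule R3 violated at age
  rule R3 violated at height
  => backward verdict for Device: BREAKING, 2 violation(s)
checking forward for Device: reader v1 against writer v2:
  no writer field matches reader tier
  extras <- extras (map<string, float32> -> map<string, float32>, writer optional)
  no writer field matches reader rating
  age <- age (float64 -> int32, writer optional)
  height <- height (int32 -> float64, writer required)
  writer score: unknown to reader
  rule R3 violated at age
  rule R1 violated at extras
  rule R4 violated at extras
  rule R3 violated at height
  => forward verdict for Device: BREAKING, 4 violation(s)

backward: BREAKING [(age, R3), (height, R3)]; forward: BREAKING [(age, R3), (extras, R1), (extras, R4), (height, R3)]


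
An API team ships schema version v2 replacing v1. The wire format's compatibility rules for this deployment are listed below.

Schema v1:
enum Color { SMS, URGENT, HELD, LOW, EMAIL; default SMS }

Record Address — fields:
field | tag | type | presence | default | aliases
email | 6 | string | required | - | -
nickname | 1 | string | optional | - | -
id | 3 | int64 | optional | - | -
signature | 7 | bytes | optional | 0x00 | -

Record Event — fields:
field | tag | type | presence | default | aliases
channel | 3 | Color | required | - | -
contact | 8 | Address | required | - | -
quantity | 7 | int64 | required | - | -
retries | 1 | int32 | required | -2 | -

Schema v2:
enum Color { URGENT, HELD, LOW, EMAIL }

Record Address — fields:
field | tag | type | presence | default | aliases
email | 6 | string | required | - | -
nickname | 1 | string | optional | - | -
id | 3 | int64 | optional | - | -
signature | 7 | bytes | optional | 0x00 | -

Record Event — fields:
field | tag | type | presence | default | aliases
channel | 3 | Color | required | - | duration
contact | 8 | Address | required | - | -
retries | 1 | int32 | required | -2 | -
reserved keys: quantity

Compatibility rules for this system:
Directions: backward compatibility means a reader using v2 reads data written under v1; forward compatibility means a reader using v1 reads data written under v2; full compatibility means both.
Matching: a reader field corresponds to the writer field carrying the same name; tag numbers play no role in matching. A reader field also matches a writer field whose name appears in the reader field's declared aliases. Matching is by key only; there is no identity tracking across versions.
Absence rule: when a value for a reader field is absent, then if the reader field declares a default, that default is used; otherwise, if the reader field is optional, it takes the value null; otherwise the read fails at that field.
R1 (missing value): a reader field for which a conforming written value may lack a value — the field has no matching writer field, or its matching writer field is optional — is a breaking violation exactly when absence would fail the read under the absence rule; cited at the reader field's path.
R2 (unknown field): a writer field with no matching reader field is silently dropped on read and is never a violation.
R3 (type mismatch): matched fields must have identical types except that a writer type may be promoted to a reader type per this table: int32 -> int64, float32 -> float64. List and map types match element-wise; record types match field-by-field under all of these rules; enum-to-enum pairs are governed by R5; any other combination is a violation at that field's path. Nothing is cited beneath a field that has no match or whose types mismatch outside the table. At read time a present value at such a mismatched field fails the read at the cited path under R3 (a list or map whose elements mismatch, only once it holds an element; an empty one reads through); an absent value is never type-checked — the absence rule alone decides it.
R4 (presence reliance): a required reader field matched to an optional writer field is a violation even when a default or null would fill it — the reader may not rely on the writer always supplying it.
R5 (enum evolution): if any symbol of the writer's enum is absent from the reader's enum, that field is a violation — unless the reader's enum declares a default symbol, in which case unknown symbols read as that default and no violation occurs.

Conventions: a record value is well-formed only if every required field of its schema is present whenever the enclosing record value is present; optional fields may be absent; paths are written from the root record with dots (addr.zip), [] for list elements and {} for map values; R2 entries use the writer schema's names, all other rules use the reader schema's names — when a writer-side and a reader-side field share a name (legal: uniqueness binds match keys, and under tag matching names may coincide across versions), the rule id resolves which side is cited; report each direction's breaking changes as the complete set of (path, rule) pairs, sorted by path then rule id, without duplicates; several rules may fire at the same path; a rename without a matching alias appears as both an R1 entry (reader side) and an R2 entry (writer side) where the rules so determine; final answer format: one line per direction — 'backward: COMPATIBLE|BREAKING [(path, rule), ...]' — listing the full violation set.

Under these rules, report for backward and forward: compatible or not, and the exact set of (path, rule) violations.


backward: BREAKING [(channel, R5)]; forward: BREAKING [(quantity, R1)]

each type pair in Event: writer, then reader
backward pass over Event, reader schema v2, writer schema v1:
  writer required, Color -> Color: reader channel maps from writer channel
  writer required, Address -> Address: reader contact maps from writer contact
  writer required, int32 -> int32: reader retries maps from writer retries
  writer quantity: unknown to reader
  writer required, string -> string: reader contact.email maps from writer contact.email
  writer optional, string -> string: reader contact.nickname maps from writer contact.nickname
  writer optional, int64 -> int64: reader contact.id maps from writer contact.id
  writer optional, bytes -> bytes: reader contact.signature maps from writer contact.signature
  rule R5 violated at channel
  => 1 violation(s): backward is BREAKING for Event
forward pass over Event, reader schema v1, writer schema v2:
  writer required, Color -> Color: reader channel maps from writer channel
  writer required, Address -> Address: reader contact maps from writer contact
  no writer field matches reader quantity
  writer required, int32 -> int32: reader retries maps from writer retries
  writer required, string -> string: reader contact.email maps from writer contact.email
  writer optional, string -> string: reader contact.nickname maps from writer contact.nickname
  writer optional, int64 -> int64: reader contact.id maps from writer contact.id
  writer optional, bytes -> bytes: reader contact.signature maps from writer contact.signature
  rule R1 violated at quantity
  => 1 violation(s): forward is BREAKING for Event


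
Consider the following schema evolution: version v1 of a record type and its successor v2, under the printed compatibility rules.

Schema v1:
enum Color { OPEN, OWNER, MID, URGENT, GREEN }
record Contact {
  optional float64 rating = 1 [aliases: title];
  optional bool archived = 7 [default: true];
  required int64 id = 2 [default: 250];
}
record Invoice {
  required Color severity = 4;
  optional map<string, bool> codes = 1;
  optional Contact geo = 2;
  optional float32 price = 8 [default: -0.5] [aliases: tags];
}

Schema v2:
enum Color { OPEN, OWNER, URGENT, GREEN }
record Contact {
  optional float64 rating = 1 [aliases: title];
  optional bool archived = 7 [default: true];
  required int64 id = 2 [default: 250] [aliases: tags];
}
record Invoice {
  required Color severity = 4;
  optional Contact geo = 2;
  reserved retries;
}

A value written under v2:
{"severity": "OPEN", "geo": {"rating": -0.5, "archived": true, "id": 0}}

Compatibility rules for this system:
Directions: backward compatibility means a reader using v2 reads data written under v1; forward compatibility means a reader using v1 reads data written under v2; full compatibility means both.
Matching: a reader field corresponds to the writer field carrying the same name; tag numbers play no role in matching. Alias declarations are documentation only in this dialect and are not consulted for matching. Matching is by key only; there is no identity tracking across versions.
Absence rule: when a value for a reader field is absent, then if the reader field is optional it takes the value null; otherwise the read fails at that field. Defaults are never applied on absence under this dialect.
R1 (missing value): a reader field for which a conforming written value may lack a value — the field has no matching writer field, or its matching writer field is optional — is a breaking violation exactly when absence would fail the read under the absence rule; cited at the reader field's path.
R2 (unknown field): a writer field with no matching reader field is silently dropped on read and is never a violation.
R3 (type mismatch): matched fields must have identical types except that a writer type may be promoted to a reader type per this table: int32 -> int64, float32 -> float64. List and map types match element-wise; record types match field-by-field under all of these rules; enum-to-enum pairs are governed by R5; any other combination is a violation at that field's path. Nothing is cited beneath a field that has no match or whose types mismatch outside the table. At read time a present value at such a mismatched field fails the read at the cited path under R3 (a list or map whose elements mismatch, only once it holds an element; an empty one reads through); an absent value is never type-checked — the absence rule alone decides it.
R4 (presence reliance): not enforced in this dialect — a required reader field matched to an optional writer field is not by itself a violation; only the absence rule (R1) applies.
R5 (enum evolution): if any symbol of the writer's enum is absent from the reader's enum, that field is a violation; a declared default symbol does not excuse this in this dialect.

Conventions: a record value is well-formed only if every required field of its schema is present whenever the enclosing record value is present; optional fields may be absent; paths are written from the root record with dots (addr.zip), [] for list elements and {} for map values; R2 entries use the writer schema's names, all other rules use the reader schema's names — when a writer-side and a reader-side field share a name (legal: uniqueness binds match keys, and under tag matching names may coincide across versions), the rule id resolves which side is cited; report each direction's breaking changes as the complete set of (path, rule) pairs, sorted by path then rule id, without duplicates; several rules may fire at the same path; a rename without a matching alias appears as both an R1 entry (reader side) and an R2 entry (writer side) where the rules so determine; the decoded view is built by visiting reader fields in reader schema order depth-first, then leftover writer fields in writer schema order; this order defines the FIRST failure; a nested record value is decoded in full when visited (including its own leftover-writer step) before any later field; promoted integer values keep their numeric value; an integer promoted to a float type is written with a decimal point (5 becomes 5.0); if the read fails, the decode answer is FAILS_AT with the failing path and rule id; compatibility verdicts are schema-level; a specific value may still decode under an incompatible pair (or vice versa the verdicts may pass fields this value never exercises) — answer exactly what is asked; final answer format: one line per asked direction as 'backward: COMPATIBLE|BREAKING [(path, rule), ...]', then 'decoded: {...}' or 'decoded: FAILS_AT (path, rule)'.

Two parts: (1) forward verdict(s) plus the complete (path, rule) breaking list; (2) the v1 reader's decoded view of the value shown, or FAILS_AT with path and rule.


each type pair in Invoice: writer, then reader
forward analysis of Invoice with v1 as reader and v2 as writer:
  writer required, Color -> Color: reader severity maps from writer severity
  codes: no writer match
  writer optional, Contact -> Contact: reader geo maps from writer geo
  price: no writer match
  writer optional, float64 -> float64: reader geo.rating maps from writer geo.rating
  writer optional, bool -> bool: reader geo.archived maps from writer geo.archived
  writer required, int64 -> int64: reader geo.id maps from writer geo.id
  nothing fires on Invoice: forward is COMPATIBLE
migrating the Invoice value to v1:
  severity := "OPEN"
  codes := null (missing; optional => null)
  geo.rating := -0.5
  geo.archived := true
  geo.id := 0
  price := null (missing; optional => null)
  => decoded: {"severity": "OPEN", "codes": null, "geo": {"rating": -0.5, "archived": true, "id": 0}, "price": null}
the other Invoice changes do not affect what is asked:
  removed field codes from record Invoice -> no rule fires on it in Invoice's dialect; the asked verdict holds
  removed field price from record Invoice -> no rule fires on it in Invoice's dialect; the asked verdict holds
  enum Color (field severity in record Invoice): symbol MID removed -> matters only for Invoice's backward compatibility — outside the asked direction

forward: COMPATIBLE []; decoded: {"severity": "OPEN", "codes": null, "geo": {"rating": -0.5, "archived": true, "id": 0}, "price": null}


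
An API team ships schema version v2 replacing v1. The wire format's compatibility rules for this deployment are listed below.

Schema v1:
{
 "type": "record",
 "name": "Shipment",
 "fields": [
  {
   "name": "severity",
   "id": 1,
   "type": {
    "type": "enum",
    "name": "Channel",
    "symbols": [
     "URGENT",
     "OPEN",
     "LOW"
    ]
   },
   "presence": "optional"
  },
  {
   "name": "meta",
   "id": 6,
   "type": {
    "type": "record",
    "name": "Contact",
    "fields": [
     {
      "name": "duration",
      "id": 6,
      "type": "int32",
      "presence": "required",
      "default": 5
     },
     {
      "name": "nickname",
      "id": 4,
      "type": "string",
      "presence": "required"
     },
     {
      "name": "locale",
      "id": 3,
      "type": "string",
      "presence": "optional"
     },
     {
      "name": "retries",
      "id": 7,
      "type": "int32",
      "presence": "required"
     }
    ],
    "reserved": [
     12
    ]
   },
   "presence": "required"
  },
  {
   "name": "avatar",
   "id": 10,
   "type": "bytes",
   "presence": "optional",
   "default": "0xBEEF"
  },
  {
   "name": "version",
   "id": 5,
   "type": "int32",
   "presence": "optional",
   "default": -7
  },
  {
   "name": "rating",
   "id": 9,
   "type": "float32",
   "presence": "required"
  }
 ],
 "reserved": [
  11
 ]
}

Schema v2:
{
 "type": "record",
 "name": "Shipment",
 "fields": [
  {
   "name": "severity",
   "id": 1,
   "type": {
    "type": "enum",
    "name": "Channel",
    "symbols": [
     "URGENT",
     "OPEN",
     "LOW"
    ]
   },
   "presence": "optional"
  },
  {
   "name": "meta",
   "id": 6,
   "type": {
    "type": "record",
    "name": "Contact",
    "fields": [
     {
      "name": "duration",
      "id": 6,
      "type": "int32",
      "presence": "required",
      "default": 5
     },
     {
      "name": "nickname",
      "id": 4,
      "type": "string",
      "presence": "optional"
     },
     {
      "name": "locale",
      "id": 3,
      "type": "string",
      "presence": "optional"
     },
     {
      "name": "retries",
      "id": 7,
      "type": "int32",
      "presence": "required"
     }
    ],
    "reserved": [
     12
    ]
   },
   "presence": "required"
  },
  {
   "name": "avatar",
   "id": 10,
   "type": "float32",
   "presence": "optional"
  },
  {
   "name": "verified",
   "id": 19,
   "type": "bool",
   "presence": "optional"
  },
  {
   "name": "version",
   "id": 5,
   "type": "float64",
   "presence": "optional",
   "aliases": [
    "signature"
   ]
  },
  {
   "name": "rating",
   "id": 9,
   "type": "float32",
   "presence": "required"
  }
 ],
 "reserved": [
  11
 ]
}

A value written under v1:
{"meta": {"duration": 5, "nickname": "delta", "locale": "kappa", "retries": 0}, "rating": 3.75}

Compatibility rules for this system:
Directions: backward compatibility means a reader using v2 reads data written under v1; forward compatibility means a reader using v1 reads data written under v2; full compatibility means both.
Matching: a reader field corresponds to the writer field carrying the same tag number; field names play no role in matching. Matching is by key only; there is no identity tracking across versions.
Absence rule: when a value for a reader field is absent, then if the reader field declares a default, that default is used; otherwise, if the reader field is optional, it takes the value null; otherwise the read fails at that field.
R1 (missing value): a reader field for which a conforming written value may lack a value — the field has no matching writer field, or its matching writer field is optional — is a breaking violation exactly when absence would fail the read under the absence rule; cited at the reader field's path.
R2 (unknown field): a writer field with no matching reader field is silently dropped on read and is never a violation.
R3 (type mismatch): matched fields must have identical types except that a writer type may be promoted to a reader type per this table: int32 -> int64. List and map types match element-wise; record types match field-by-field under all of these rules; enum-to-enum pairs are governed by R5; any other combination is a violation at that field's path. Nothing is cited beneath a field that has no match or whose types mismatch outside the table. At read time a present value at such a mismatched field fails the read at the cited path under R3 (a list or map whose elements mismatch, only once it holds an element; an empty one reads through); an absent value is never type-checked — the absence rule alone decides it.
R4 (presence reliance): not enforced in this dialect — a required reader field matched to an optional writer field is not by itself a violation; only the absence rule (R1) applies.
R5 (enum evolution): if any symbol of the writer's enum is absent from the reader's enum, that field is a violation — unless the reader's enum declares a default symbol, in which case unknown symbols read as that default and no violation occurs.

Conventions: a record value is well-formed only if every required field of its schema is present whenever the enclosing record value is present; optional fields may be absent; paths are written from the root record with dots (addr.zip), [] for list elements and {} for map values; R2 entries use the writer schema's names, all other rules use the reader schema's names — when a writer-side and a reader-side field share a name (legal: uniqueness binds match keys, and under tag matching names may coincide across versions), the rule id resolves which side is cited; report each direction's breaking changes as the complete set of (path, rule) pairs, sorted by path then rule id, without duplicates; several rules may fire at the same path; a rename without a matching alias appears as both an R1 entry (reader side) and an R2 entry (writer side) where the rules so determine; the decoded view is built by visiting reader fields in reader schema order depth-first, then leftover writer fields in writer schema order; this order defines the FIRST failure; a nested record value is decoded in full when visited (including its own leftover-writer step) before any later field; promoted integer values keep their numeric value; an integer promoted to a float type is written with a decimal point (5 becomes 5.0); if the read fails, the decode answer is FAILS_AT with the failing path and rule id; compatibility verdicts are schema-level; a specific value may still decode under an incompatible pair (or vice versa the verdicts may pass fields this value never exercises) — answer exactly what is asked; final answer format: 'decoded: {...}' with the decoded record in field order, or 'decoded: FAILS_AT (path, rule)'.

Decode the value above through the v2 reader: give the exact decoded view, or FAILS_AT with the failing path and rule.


decoded: {"severity": null, "meta": {"duration": 5, "nickname": "delta", "locale": "kappa", "retries": 0}, "avatar": null, "verified": null, "version": null, "rating": 3.75}

the writer's type comes first in each Shipment pair
migrating the Shipment value to v2:
  severity := null (not supplied -> null)
  meta.duration := 5
  meta.nickname := "delta"
  meta.locale := "kappa"
  meta.retries := 0
  avatar := null (not supplied -> null)
  verified := null (not supplied -> null)
  version := null (not supplied -> null)
  rating := 3.75
  => decoded: {"severity": null, "meta": {"duration": 5, "nickname": "delta", "locale": "kappa", "retries": 0}, "avatar": null, "verified": null, "version": null, "rating": 3.75}
ruling out the remaining Shipment differences:
  field nickname in record Contact: required changed to optional -> matters for Shipment compatibility verdicts, not for this value's decode


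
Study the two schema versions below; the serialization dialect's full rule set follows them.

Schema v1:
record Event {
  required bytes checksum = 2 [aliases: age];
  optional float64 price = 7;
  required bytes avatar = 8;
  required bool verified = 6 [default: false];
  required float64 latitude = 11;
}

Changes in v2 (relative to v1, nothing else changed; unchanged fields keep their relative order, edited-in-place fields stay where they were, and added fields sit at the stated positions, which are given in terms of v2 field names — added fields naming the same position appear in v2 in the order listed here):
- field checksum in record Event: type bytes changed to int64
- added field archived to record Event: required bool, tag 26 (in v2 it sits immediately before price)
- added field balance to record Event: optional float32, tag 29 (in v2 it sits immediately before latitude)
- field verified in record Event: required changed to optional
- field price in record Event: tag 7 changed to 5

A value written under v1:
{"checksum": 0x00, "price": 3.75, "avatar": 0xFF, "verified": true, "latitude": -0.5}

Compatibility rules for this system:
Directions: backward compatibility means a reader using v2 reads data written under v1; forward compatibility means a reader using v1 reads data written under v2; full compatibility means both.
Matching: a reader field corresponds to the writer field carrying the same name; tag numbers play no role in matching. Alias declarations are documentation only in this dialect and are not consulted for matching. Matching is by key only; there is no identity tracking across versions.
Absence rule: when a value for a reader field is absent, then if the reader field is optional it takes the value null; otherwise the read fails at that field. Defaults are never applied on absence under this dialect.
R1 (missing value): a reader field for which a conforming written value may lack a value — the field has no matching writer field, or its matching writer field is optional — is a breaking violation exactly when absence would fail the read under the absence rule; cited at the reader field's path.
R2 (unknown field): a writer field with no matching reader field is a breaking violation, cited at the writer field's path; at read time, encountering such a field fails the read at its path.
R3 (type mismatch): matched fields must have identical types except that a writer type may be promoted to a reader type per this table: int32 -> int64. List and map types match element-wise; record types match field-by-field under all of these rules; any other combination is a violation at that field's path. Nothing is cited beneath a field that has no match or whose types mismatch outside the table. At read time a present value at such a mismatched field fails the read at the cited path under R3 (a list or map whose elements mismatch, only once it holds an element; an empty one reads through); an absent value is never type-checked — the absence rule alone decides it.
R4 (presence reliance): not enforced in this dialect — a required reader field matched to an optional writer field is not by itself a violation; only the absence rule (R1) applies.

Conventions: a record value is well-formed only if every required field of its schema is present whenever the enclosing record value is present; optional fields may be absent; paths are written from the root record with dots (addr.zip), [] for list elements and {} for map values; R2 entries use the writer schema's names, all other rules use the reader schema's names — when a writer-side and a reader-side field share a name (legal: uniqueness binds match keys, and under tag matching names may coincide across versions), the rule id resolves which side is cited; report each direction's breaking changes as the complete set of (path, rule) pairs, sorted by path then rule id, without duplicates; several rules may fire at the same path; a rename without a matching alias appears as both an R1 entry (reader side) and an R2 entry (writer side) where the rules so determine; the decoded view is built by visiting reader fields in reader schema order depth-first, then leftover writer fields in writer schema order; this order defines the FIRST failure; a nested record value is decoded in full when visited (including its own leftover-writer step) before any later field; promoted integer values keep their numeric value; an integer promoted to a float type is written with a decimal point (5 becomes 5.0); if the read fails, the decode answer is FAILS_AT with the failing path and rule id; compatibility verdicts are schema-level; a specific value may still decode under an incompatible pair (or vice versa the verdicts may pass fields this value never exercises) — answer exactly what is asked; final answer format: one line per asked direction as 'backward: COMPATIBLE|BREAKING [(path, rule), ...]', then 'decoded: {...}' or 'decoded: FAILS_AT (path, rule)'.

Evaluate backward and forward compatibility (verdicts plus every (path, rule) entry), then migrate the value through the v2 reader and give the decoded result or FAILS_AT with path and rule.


arrows below run writer -> reader for Event
backward analysis of Event with v2 as reader and v1 as writer:
  checksum: paired with writer checksum (bytes -> int64; writer required)
  archived has no writer counterpart
  price: paired with writer price (float64 -> float64; writer optional)
  avatar: paired with writer avatar (bytes -> bytes; writer required)
  verified: paired with writer verified (bool -> bool; writer required)
  balance has no writer counterpart
  latitude: paired with writer latitude (float64 -> float64; writer required)
  breaking: (archived, R1)
  breaking: (checksum, R3)
  backward on Event therefore BREAKING (2)
forward analysis of Event with v1 as reader and v2 as writer:
  checksum: paired with writer checksum (int64 -> bytes; writer required)
  price: paired with writer price (float64 -> float64; writer optional)
  avatar: paired with writer avatar (bytes -> bytes; writer required)
  verified: paired with writer verified (bool -> bool; writer optional)
  latitude: paired with writer latitude (float64 -> float64; writer required)
  writer field archived has no reader counterpart
  writer field balance has no reader counterpart
  breaking: (archived, R2)
  breaking: (balance, R2)
  breaking: (checksum, R3)
  breaking: (verified, R1)
  forward on Event therefore BREAKING (4)
decoding the Event value with the v2 reader:
  read fails at checksum under R3
  => FAILS_AT (checksum, R3)

backward: BREAKING [(archived, R1), (checksum, R3)]; forward: BREAKING [(archived, R2), (balance, R2), (checksum, R3), (verified, R1)]; decoded: FAILS_AT (checksum, R3)


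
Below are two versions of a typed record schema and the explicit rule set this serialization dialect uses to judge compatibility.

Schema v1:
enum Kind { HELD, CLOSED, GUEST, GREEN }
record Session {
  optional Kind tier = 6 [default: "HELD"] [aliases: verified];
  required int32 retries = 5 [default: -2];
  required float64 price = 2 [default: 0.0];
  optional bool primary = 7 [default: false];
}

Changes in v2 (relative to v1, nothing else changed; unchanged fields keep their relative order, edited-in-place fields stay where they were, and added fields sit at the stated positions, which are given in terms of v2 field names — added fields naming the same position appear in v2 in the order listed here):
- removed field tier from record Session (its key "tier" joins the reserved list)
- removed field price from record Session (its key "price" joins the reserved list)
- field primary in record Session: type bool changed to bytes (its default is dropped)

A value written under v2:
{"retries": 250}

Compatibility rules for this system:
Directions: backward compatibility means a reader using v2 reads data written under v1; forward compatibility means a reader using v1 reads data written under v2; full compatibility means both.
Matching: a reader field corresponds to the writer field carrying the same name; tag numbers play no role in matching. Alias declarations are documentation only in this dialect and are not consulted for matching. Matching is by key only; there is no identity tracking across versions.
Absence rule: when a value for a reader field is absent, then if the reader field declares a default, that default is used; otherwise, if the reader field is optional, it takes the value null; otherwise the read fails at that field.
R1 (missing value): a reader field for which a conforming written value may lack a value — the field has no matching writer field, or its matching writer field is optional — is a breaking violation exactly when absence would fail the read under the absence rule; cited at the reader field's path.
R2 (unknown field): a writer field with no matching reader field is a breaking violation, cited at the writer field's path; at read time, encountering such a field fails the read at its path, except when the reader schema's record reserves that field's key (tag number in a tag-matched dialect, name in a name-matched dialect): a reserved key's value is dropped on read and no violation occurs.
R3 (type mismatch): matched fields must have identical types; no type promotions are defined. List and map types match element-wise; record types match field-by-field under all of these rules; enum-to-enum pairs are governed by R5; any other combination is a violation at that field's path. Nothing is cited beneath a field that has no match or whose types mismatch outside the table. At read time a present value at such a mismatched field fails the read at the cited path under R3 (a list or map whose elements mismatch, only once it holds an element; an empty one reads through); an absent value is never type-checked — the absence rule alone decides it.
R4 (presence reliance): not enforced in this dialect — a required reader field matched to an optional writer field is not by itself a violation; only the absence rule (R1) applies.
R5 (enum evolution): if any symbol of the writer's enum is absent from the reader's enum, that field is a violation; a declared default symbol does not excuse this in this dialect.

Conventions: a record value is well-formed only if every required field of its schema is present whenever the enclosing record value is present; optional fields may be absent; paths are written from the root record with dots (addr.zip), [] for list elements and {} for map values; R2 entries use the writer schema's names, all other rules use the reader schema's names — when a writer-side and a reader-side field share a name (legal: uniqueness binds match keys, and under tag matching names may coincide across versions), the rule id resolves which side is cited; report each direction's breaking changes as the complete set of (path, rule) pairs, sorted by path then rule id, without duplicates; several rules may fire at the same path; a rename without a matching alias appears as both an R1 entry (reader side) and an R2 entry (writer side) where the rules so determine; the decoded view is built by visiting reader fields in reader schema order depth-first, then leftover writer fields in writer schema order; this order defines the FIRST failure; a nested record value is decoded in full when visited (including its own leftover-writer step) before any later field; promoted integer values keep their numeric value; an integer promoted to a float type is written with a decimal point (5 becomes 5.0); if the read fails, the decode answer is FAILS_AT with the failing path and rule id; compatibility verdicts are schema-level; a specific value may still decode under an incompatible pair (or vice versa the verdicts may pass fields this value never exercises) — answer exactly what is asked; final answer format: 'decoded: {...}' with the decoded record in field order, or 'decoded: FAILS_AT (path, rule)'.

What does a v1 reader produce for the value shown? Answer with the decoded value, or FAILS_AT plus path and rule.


arrows below run writer -> reader for Session
decode (reader v1):
  tier := "HELD" (missing; default applied)
  retries := 250
  price := 0.0 (missing; default applied)
  primary := false (missing; default applied)
  => decoded: {"tier": "HELD", "retries": 250, "price": 0.0, "primary": false}
checking off the Session differences that do not matter here:
  removed field tier from record Session (its key "tier" joins the reserved list) -> triggers nothing under the printed rules; the Session answer is the same either way
  removed field price from record Session (its key "price" joins the reserved list) -> triggers nothing under the printed rules; the Session answer is the same either way
  field primary in record Session: type bool changed to bytes (its default is dropped) -> changes Session's schema-level verdicts only — the decode of this value is the same

decoded: {"tier": "HELD", "retries": 250, "price": 0.0, "primary": false}


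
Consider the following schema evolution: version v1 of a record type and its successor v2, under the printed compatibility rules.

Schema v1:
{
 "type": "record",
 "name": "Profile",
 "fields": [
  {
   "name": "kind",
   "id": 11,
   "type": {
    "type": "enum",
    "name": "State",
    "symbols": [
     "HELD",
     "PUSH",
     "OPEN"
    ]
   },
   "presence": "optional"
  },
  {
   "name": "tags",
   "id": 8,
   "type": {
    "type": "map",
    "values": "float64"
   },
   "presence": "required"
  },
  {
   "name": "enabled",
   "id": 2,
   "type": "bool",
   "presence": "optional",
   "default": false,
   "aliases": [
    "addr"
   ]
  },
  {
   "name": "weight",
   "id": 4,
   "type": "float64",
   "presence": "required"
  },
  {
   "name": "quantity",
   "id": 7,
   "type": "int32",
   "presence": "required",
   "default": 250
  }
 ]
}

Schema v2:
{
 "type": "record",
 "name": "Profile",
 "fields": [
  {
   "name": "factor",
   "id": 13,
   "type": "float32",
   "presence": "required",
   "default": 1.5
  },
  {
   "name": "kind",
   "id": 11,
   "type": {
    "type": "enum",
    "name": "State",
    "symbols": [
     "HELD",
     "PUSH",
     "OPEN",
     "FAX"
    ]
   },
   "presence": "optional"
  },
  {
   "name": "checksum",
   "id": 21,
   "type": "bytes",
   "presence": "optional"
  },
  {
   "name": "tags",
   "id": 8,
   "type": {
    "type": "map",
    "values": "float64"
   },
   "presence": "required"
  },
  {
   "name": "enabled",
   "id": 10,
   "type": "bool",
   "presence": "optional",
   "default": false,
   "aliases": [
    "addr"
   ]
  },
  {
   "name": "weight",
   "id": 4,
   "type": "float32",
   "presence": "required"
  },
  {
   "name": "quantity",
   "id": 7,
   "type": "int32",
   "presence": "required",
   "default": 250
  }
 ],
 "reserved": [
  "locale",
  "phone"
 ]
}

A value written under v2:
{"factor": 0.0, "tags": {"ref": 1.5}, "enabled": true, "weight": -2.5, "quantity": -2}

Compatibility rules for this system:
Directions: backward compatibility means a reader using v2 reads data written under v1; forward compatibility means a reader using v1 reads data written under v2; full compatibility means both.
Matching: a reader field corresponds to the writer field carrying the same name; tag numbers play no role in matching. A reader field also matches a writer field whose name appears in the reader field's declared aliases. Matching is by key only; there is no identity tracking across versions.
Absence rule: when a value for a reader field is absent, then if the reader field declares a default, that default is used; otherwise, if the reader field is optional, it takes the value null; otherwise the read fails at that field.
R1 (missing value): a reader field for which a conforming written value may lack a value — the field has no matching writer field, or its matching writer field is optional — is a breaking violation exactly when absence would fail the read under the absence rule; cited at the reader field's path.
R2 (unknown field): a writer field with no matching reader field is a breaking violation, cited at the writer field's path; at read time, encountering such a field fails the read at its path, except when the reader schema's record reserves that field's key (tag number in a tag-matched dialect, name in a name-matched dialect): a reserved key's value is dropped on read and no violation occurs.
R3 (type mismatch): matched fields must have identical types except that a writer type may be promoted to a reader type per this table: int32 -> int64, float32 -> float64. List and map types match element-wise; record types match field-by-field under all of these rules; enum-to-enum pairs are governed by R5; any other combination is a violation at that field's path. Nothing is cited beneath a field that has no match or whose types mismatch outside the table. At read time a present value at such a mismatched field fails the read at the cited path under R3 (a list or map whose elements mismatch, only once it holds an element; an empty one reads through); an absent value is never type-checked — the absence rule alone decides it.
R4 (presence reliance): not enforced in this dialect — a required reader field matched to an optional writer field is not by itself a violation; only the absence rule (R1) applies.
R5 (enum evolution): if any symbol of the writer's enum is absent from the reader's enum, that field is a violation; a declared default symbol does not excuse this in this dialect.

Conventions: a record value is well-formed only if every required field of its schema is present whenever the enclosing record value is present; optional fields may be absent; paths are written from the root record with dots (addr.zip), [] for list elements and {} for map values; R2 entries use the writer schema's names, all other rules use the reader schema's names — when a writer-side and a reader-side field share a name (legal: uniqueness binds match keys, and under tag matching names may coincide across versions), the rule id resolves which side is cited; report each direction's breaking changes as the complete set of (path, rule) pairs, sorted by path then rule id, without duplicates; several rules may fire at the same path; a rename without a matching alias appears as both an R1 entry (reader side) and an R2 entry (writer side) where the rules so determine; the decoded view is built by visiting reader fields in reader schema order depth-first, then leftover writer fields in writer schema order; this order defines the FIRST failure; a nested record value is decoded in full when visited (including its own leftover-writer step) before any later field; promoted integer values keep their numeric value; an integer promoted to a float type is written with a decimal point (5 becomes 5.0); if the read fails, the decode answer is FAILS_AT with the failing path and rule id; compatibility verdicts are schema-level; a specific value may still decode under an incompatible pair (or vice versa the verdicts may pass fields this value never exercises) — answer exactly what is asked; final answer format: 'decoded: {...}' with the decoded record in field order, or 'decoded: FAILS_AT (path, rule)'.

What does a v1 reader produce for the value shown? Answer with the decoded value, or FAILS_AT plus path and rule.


the writer's type comes first in each Profile pair
decode (reader v1):
  kind := null (absent, optional -> null)
  tags := {"ref": 1.5}
  enabled := true
  weight := -2.5 (float32 -> float64)
  quantity := -2
  read fails at factor under R2 (unknown field)
  => FAILS_AT (factor, R2)
the other Profile changes do not affect what is asked:
  enum State (field kind in record Profile): symbol FAX added -> affects the rule determinations only; this particular Profile value decodes identically
  field weight in record Profile: type float64 changed to float32 -> affects the rule determinations only; this particular Profile value decodes identically
  added field checksum to record Profile: optional bytes, tag 21 (in v2 it sits immediately before tags) -> affects the rule determinations only; this particular Profile value decodes identically
  field enabled in record Profile: tag 2 changed to 10 -> fires no rule on Profile under this dialect and leaves the result unchanged

decoded: FAILS_AT (factor, R2)
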